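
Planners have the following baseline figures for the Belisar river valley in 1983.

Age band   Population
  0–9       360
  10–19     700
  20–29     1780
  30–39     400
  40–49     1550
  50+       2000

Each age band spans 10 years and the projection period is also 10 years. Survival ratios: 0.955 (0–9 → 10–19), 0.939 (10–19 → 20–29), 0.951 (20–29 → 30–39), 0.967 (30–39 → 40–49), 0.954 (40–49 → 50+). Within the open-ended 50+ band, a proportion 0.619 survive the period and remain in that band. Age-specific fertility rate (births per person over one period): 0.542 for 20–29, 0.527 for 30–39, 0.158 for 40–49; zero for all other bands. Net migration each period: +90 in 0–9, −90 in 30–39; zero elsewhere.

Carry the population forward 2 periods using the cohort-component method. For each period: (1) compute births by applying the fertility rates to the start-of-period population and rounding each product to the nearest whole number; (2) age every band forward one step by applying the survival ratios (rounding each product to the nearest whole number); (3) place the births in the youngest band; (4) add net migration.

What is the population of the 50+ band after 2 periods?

2051

Call the bands 1 to 6, youngest first.
Period 1.
Births: 1780 × 0.542 = 965, 400 × 0.527 = 211, 1550 × 0.158 = 245 → total 1421
Band 2: 360 × 0.955 = 344
Band 3: 700 × 0.939 = 657
Band 4: 1780 × 0.951 = 1693
Band 5: 400 × 0.967 = 387
Band 6: 1550 × 0.954 + 2000 × 0.619 = 1479 + 1238 = 2717
Net migration: Band 1 + 90 → 1511; Band 4 − 90 → 1603
Giving 1511 / 344 / 657 / 1603 / 387 / 2717.
Period 2.
Births: 657 × 0.542 = 356, 1603 × 0.527 = 845, 387 × 0.158 = 61 → total 1262
Band 2: 1511 × 0.955 = 1443
Band 3: 344 × 0.939 = 323
Band 4: 657 × 0.951 = 625
Band 5: 1603 × 0.967 = 1550
Band 6: 387 × 0.954 + 2717 × 0.619 = 369 + 1682 = 2051
Net migration: Band 1 + 90 → 1352; Band 4 − 90 → 535
Giving 1352 / 1443 / 323 / 535 / 1550 / 2051.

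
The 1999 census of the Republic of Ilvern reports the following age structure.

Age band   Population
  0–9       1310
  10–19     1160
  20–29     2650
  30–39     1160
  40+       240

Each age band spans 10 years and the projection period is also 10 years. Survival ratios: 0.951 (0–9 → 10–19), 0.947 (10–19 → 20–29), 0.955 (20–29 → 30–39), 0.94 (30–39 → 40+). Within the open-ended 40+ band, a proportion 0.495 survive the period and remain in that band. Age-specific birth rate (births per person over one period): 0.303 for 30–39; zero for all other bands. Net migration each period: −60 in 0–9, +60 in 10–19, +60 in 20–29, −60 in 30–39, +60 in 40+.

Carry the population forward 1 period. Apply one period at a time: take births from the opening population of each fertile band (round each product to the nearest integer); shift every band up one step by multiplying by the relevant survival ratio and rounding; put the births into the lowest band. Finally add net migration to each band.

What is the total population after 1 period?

Call the groups 1 to 5, youngest first.
After projecting period 1:
Births: 1160 * 0.303 = 351
Group 2: 1310 * 0.951 = 1246
Group 3: 1160 * 0.947 = 1099
Group 4: 2650 * 0.955 = 2531
Group 5: 1160 * 0.94 + 240 * 0.495 = 1090 + 119 = 1209
Net migration: Group 1 − 60 → 291; Group 2 + 60 → 1306; Group 3 + 60 → 1159; Group 4 − 60 → 2471; Group 5 + 60 → 1269
→ [291, 1306, 1159, 2471, 1269]
Total after period 1: 291 + 1306 + 1159 + 2471 + 1269 = 6496

6496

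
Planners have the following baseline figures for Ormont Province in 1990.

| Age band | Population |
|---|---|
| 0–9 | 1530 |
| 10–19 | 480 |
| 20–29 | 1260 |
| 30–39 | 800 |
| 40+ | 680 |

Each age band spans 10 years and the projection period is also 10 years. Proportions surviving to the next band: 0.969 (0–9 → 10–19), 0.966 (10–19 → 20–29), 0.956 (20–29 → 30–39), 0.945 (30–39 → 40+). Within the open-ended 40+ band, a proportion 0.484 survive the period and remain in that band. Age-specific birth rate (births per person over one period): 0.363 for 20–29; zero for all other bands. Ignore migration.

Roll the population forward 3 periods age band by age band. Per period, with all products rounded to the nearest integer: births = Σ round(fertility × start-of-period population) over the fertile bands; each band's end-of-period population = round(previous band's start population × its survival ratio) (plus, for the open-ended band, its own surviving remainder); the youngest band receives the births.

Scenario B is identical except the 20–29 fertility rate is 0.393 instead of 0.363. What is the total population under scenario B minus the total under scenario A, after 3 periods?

92

Numbering the groups 1..5 from youngest to oldest:
After projecting period 1:
Births: 1260 × 0.363 = 457
Group 2: 1530 × 0.969 = 1483
Group 3: 480 × 0.966 = 464
Group 4: 1260 × 0.956 = 1205
Group 5: 800 × 0.945 + 680 × 0.484 = 756 + 329 = 1085
Population now: 0–9=457, 10–19=1483, 20–29=464, 30–39=1205, 40+=1085
After projecting period 2:
Births: 464 × 0.363 = 168
Group 2: 457 × 0.969 = 443
Group 3: 1483 × 0.966 = 1433
Group 4: 464 × 0.956 = 444
Group 5: 1205 × 0.945 + 1085 × 0.484 = 1139 + 525 = 1664
Population now: 0–9=168, 10–19=443, 20–29=1433, 30–39=444, 40+=1664
After projecting period 3:
Births: 1433 × 0.363 = 520
Group 2: 168 × 0.969 = 163
Group 3: 443 × 0.966 = 428
Group 4: 1433 × 0.956 = 1370
Group 5: 444 × 0.945 + 1664 × 0.484 = 420 + 805 = 1225
Population now: 0–9=520, 10–19=163, 20–29=428, 30–39=1370, 40+=1225
Scenario A total after 3 periods: 3706
Scenario B projection —
After projecting period 1:
Births: 1260 × 0.393 = 495
Group 2: 1530 × 0.969 = 1483
Group 3: 480 × 0.966 = 464
Group 4: 1260 × 0.956 = 1205
Group 5: 800 × 0.945 + 680 × 0.484 = 756 + 329 = 1085
Population now: 0–9=495, 10–19=1483, 20–29=464, 30–39=1205, 40+=1085
After projecting period 2:
Births: 464 × 0.393 = 182
Group 2: 495 × 0.969 = 480
Group 3: 1483 × 0.966 = 1433
Group 4: 464 × 0.956 = 444
Group 5: 1205 × 0.945 + 1085 × 0.484 = 1139 + 525 = 1664
Population now: 0–9=182, 10–19=480, 20–29=1433, 30–39=444, 40+=1664
After projecting period 3:
Births: 1433 × 0.393 = 563
Group 2: 182 × 0.969 = 176
Group 3: 480 × 0.966 = 464
Group 4: 1433 × 0.956 = 1370
Group 5: 444 × 0.945 + 1664 × 0.484 = 420 + 805 = 1225
Population now: 0–9=563, 10–19=176, 20–29=464, 30–39=1370, 40+=1225
Scenario B total after 3 periods: 3798
Difference B − A = 3798 − 3706 = 92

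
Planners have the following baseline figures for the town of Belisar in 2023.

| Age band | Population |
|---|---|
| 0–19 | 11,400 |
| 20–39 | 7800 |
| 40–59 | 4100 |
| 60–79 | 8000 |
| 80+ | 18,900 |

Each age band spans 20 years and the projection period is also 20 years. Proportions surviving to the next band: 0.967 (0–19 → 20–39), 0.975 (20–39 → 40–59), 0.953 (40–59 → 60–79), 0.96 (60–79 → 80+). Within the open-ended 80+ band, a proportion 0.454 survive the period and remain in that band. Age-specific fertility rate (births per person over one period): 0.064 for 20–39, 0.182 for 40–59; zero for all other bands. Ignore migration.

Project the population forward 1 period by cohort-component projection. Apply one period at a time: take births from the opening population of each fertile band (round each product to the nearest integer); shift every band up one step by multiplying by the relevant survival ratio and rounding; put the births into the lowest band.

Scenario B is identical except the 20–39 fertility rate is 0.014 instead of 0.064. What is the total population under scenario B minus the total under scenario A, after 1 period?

Call the bands 1 to 5, youngest first.
Period 1:
Births: 7800 × 0.064 = 499 ; 4100 × 0.182 = 746 ⇒ total 1245
Band 2: 11400 × 0.967 = 11024
Band 3: 7800 × 0.975 = 7605
Band 4: 4100 × 0.953 = 3907
Band 5: 8000 × 0.96 + 18900 × 0.454 = 7680 + 8581 = 16261
Population now: 0–19=1245, 20–39=11024, 40–59=7605, 60–79=3907, 80+=16261
Scenario A total after 1 period: 40042
Scenario B projection —
Period 1:
Births: 7800 × 0.014 = 109 ; 4100 × 0.182 = 746 ⇒ total 855
Band 2: 11400 × 0.967 = 11024
Band 3: 7800 × 0.975 = 7605
Band 4: 4100 × 0.953 = 3907
Band 5: 8000 × 0.96 + 18900 × 0.454 = 7680 + 8581 = 16261
Population now: 0–19=855, 20–39=11024, 40–59=7605, 60–79=3907, 80+=16261
Scenario B total after 1 period: 39652
Difference B − A = 39652 − 40042 = -390

-390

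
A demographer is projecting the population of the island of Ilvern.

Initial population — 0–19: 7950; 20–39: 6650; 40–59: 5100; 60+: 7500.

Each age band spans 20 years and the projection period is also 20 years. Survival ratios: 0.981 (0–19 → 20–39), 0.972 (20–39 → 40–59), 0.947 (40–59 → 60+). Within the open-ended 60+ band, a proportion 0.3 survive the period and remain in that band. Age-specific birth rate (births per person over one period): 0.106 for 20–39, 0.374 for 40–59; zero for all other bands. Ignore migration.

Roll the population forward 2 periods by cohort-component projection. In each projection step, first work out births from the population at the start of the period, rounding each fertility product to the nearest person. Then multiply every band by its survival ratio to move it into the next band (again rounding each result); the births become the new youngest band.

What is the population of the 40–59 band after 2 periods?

Period 1.
Births: 6650 × 0.106 = 705 ; 5100 × 0.374 = 1907 — total 2612
20–39: 7950 × 0.981 = 7799
40–59: 6650 × 0.972 = 6464
60+: 5100 × 0.947 + 7500 × 0.3 = 4830 + 2250 = 7080
End of period: [2612, 7799, 6464, 7080]
Period 2.
Births: 7799 × 0.106 = 827 ; 6464 × 0.374 = 2418 — total 3245
20–39: 2612 × 0.981 = 2562
40–59: 7799 × 0.972 = 7581
60+: 6464 × 0.947 + 7080 × 0.3 = 6121 + 2124 = 8245
End of period: [3245, 2562, 7581, 8245]

7581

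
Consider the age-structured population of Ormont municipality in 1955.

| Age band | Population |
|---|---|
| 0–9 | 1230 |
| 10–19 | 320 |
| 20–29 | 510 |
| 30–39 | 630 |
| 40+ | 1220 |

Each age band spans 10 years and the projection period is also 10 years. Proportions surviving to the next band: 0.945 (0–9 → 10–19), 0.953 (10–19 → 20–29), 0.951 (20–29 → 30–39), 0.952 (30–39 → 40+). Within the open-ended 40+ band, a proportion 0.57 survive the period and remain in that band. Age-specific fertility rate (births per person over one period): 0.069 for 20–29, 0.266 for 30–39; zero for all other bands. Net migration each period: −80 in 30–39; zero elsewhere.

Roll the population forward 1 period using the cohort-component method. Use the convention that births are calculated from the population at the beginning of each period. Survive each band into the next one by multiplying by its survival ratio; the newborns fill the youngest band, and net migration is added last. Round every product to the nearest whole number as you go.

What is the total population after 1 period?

3370

After projecting period 1:
Births: 510 * 0.069 = 35, 630 * 0.266 = 168 — total 203
10–19: 1230 * 0.945 = 1162
20–29: 320 * 0.953 = 305
30–39: 510 * 0.951 = 485
40+: 630 * 0.952 + 1220 * 0.57 = 600 + 695 = 1295
Net migration: 30–39 − 80 → 405
Population now: 0–9=203, 10–19=1162, 20–29=305, 30–39=405, 40+=1295
Total after period 1: 203 + 1162 + 305 + 405 + 1295 = 3370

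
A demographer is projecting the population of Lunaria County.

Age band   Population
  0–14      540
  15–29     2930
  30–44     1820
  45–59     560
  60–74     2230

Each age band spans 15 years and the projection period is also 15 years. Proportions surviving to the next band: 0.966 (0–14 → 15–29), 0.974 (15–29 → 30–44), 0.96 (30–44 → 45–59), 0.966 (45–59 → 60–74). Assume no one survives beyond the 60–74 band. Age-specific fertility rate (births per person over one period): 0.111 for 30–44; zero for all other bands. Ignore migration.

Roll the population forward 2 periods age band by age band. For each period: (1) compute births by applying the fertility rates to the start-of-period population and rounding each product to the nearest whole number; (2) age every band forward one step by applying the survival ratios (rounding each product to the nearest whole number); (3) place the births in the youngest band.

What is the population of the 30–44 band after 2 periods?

(Bands numbered youngest = 1 to oldest = 5.)
Period 1:
Births: 1820 × 0.111 = 202
Band 2: 540 × 0.966 = 522
Band 3: 2930 × 0.974 = 2854
Band 4: 1820 × 0.96 = 1747
Band 5: 560 × 0.966 = 541
End of period: [202, 522, 2854, 1747, 541]
Period 2:
Births: 2854 × 0.111 = 317
Band 2: 202 × 0.966 = 195
Band 3: 522 × 0.974 = 508
Band 4: 2854 × 0.96 = 2740
Band 5: 1747 × 0.966 = 1688
End of period: [317, 195, 508, 2740, 1688]

508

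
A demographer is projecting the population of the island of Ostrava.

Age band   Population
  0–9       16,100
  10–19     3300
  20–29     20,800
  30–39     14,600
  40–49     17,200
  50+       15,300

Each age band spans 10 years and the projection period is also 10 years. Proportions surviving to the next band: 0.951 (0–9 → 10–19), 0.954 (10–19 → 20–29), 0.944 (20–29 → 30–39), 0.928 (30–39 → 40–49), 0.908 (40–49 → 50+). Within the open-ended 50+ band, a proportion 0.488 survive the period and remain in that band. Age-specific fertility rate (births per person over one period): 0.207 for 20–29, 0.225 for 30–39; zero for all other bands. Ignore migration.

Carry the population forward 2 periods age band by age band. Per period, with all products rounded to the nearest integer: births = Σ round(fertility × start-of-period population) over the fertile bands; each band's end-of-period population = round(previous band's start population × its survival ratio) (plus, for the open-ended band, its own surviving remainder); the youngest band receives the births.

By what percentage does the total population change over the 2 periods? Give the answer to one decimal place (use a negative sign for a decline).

-17.9

Let band 1 be 0–9 through band 6 = 50+.
After projecting period 1:
Births: 20800 × 0.207 = 4306, 14600 × 0.225 = 3285 → 7591
Band 2: 16100 × 0.951 = 15311
Band 3: 3300 × 0.954 = 3148
Band 4: 20800 × 0.944 = 19635
Band 5: 14600 × 0.928 = 13549
Band 6: 17200 × 0.908 + 15300 × 0.488 = 15618 + 7466 = 23084
Population now: 0–9=7591, 10–19=15311, 20–29=3148, 30–39=19635, 40–49=13549, 50+=23084
After projecting period 2:
Births: 3148 × 0.207 = 652, 19635 × 0.225 = 4418 → 5070
Band 2: 7591 × 0.951 = 7219
Band 3: 15311 × 0.954 = 14607
Band 4: 3148 × 0.944 = 2972
Band 5: 19635 × 0.928 = 18221
Band 6: 13549 × 0.908 + 23084 × 0.488 = 12302 + 11265 = 23567
Population now: 0–9=5070, 10–19=7219, 20–29=14607, 30–39=2972, 40–49=18221, 50+=23567
Total: 87300 → 71656; change = -15644; percentage change = -17.9%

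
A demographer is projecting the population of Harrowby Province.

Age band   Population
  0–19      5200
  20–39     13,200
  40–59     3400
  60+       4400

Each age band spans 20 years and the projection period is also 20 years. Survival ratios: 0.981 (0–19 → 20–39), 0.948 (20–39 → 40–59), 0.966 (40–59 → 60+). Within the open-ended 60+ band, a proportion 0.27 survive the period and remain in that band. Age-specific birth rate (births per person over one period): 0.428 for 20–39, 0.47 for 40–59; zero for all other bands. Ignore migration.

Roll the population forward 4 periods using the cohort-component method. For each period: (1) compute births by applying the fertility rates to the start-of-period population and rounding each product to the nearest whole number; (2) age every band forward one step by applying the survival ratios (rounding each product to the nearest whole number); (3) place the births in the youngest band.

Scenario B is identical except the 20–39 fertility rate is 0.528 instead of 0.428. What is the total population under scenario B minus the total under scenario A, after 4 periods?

Period 1:
Births: 13200 × 0.428 = 5650  |  3400 × 0.47 = 1598 → 7248
20–39: 5200 × 0.981 = 5101
40–59: 13200 × 0.948 = 12514
60+: 3400 × 0.966 + 4400 × 0.27 = 3284 + 1188 = 4472
Population now: 0–19=7248, 20–39=5101, 40–59=12514, 60+=4472
Period 2:
Births: 5101 × 0.428 = 2183  |  12514 × 0.47 = 5882 → 8065
20–39: 7248 × 0.981 = 7110
40–59: 5101 × 0.948 = 4836
60+: 12514 × 0.966 + 4472 × 0.27 = 12089 + 1207 = 13296
Population now: 0–19=8065, 20–39=7110, 40–59=4836, 60+=13296
Period 3:
Births: 7110 × 0.428 = 3043  |  4836 × 0.47 = 2273 → 5316
20–39: 8065 × 0.981 = 7912
40–59: 7110 × 0.948 = 6740
60+: 4836 × 0.966 + 13296 × 0.27 = 4672 + 3590 = 8262
Population now: 0–19=5316, 20–39=7912, 40–59=6740, 60+=8262
Period 4:
Births: 7912 × 0.428 = 3386  |  6740 × 0.47 = 3168 → 6554
20–39: 5316 × 0.981 = 5215
40–59: 7912 × 0.948 = 7501
60+: 6740 × 0.966 + 8262 × 0.27 = 6511 + 2231 = 8742
Population now: 0–19=6554, 20–39=5215, 40–59=7501, 60+=8742
Scenario A total after 4 periods: 28012
Scenario B projection —
Period 1:
Births: 13200 × 0.528 = 6970  |  3400 × 0.47 = 1598 → 8568
20–39: 5200 × 0.981 = 5101
40–59: 13200 × 0.948 = 12514
60+: 3400 × 0.966 + 4400 × 0.27 = 3284 + 1188 = 4472
Population now: 0–19=8568, 20–39=5101, 40–59=12514, 60+=4472
Period 2:
Births: 5101 × 0.528 = 2693  |  12514 × 0.47 = 5882 → 8575
20–39: 8568 × 0.981 = 8405
40–59: 5101 × 0.948 = 4836
60+: 12514 × 0.966 + 4472 × 0.27 = 12089 + 1207 = 13296
Population now: 0–19=8575, 20–39=8405, 40–59=4836, 60+=13296
Period 3:
Births: 8405 × 0.528 = 4438  |  4836 × 0.47 = 2273 → 6711
20–39: 8575 × 0.981 = 8412
40–59: 8405 × 0.948 = 7968
60+: 4836 × 0.966 + 13296 × 0.27 = 4672 + 3590 = 8262
Population now: 0–19=6711, 20–39=8412, 40–59=7968, 60+=8262
Period 4:
Births: 8412 × 0.528 = 4442  |  7968 × 0.47 = 3745 → 8187
20–39: 6711 × 0.981 = 6583
40–59: 8412 × 0.948 = 7975
60+: 7968 × 0.966 + 8262 × 0.27 = 7697 + 2231 = 9928
Population now: 0–19=8187, 20–39=6583, 40–59=7975, 60+=9928
Scenario B total after 4 periods: 32673
Difference B − A = 32673 − 28012 = 4661

4661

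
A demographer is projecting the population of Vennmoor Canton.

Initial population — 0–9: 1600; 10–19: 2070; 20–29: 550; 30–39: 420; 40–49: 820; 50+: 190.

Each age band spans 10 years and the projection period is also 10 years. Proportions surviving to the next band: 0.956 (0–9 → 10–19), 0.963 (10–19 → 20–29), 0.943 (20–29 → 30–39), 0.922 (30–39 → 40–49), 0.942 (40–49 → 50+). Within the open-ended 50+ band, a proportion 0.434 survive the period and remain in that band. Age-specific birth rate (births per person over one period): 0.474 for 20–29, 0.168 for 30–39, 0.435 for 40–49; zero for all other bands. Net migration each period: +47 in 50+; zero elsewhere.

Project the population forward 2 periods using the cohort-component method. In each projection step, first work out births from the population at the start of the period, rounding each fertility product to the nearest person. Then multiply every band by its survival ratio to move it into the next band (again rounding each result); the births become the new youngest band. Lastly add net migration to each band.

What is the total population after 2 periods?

6493

— Period 1 —
Births: 550 × 0.474 = 261, 420 × 0.168 = 71, 820 × 0.435 = 357 ⇒ total 689
10–19: 1600 × 0.956 = 1530
20–29: 2070 × 0.963 = 1993
30–39: 550 × 0.943 = 519
40–49: 420 × 0.922 = 387
50+: 820 × 0.942 + 190 × 0.434 = 772 + 82 = 854
Net migration: 50+ + 47 → 901
Population now: 0–9=689, 10–19=1530, 20–29=1993, 30–39=519, 40–49=387, 50+=901
— Period 2 —
Births: 1993 × 0.474 = 945, 519 × 0.168 = 87, 387 × 0.435 = 168 ⇒ total 1200
10–19: 689 × 0.956 = 659
20–29: 1530 × 0.963 = 1473
30–39: 1993 × 0.943 = 1879
40–49: 519 × 0.922 = 479
50+: 387 × 0.942 + 901 × 0.434 = 365 + 391 = 756
Net migration: 50+ + 47 → 803
Population now: 0–9=1200, 10–19=659, 20–29=1473, 30–39=1879, 40–49=479, 50+=803
Total after period 2: 1200 + 659 + 1473 + 1879 + 479 + 803 = 6493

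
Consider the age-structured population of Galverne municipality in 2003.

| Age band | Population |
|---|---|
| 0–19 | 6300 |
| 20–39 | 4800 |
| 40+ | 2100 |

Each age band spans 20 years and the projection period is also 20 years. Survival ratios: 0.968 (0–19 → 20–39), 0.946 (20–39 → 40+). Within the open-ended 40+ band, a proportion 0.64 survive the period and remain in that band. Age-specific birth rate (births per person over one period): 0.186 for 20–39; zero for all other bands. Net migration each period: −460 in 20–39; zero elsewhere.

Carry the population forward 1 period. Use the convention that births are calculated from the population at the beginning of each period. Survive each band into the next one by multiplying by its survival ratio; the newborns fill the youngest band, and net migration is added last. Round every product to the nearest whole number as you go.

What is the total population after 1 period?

Call the bands 1 to 3, youngest first.
— Period 1 —
Births: 4800 × 0.186 = 893
Band 2: 6300 × 0.968 = 6098
Band 3: 4800 × 0.946 + 2100 × 0.64 = 4541 + 1344 = 5885
Net migration: Band 2 − 460 → 5638
Giving 893 / 5638 / 5885.
Total after period 1: 893 + 5638 + 5885 = 12416

12416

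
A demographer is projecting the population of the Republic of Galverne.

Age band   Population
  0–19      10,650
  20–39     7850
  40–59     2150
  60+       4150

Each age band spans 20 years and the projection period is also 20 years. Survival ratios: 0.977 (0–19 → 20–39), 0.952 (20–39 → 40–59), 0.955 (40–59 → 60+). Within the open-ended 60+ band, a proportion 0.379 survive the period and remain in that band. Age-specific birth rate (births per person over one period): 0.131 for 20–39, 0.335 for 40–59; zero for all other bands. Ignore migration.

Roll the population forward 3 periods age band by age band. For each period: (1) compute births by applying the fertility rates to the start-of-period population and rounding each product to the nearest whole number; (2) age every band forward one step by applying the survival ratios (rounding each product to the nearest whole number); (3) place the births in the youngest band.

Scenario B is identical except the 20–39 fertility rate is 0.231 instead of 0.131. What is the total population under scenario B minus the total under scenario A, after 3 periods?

— Period 1 —
Births: 7850 * 0.131 = 1028, 2150 * 0.335 = 720 — total 1748
20–39: 10650 * 0.977 = 10405
40–59: 7850 * 0.952 = 7473
60+: 2150 * 0.955 + 4150 * 0.379 = 2053 + 1573 = 3626
End of period: [1748, 10405, 7473, 3626]
— Period 2 —
Births: 10405 * 0.131 = 1363, 7473 * 0.335 = 2503 — total 3866
20–39: 1748 * 0.977 = 1708
40–59: 10405 * 0.952 = 9906
60+: 7473 * 0.955 + 3626 * 0.379 = 7137 + 1374 = 8511
End of period: [3866, 1708, 9906, 8511]
— Period 3 —
Births: 1708 * 0.131 = 224, 9906 * 0.335 = 3319 — total 3543
20–39: 3866 * 0.977 = 3777
40–59: 1708 * 0.952 = 1626
60+: 9906 * 0.955 + 8511 * 0.379 = 9460 + 3226 = 12686
End of period: [3543, 3777, 1626, 12686]
Scenario A total after 3 periods: 21632
Scenario B projection —
— Period 1 —
Births: 7850 * 0.231 = 1813, 2150 * 0.335 = 720 — total 2533
20–39: 10650 * 0.977 = 10405
40–59: 7850 * 0.952 = 7473
60+: 2150 * 0.955 + 4150 * 0.379 = 2053 + 1573 = 3626
End of period: [2533, 10405, 7473, 3626]
— Period 2 —
Births: 10405 * 0.231 = 2404, 7473 * 0.335 = 2503 — total 4907
20–39: 2533 * 0.977 = 2475
40–59: 10405 * 0.952 = 9906
60+: 7473 * 0.955 + 3626 * 0.379 = 7137 + 1374 = 8511
End of period: [4907, 2475, 9906, 8511]
— Period 3 —
Births: 2475 * 0.231 = 572, 9906 * 0.335 = 3319 — total 3891
20–39: 4907 * 0.977 = 4794
40–59: 2475 * 0.952 = 2356
60+: 9906 * 0.955 + 8511 * 0.379 = 9460 + 3226 = 12686
End of period: [3891, 4794, 2356, 12686]
Scenario B total after 3 periods: 23727
Difference B − A = 23727 − 21632 = 2095

2095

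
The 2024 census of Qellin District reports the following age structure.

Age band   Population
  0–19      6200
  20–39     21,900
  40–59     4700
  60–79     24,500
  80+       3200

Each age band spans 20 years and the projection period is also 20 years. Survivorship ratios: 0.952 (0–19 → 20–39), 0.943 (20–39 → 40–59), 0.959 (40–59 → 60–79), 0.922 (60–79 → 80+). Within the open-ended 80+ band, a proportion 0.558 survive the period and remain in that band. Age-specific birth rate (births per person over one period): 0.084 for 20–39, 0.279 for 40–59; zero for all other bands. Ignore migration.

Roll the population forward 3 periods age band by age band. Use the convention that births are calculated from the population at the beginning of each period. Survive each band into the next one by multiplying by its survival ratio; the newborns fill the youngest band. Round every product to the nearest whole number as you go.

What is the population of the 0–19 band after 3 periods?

Let group 1 be 0–19 through group 5 = 80+.
Period 1:
Births: 21900 × 0.084 = 1840  |  4700 × 0.279 = 1311 → total 3151
Group 2: 6200 × 0.952 = 5902
Group 3: 21900 × 0.943 = 20652
Group 4: 4700 × 0.959 = 4507
Group 5: 24500 × 0.922 + 3200 × 0.558 = 22589 + 1786 = 24375
→ [3151, 5902, 20652, 4507, 24375]
Period 2:
Births: 5902 × 0.084 = 496  |  20652 × 0.279 = 5762 → total 6258
Group 2: 3151 × 0.952 = 3000
Group 3: 5902 × 0.943 = 5566
Group 4: 20652 × 0.959 = 19805
Group 5: 4507 × 0.922 + 24375 × 0.558 = 4155 + 13601 = 17756
→ [6258, 3000, 5566, 19805, 17756]
Period 3:
Births: 3000 × 0.084 = 252  |  5566 × 0.279 = 1553 → total 1805
Group 2: 6258 × 0.952 = 5958
Group 3: 3000 × 0.943 = 2829
Group 4: 5566 × 0.959 = 5338
Group 5: 19805 × 0.922 + 17756 × 0.558 = 18260 + 9908 = 28168
→ [1805, 5958, 2829, 5338, 28168]

1805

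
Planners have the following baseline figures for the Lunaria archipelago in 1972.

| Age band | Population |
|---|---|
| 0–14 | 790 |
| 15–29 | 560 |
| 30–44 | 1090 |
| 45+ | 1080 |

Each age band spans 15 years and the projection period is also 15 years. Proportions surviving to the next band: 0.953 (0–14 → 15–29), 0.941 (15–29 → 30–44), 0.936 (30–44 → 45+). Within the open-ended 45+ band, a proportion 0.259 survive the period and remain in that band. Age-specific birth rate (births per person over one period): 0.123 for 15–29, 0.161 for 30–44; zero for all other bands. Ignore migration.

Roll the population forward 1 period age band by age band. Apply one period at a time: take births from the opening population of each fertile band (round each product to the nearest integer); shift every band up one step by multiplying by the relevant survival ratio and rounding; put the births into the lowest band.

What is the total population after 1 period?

2824

After projecting period 1:
Births: 560 × 0.123 = 69 ; 1090 × 0.161 = 175 → total 244
15–29: 790 × 0.953 = 753
30–44: 560 × 0.941 = 527
45+: 1090 × 0.936 + 1080 × 0.259 = 1020 + 280 = 1300
End of period: [244, 753, 527, 1300]
Total after period 1: 244 + 753 + 527 + 1300 = 2824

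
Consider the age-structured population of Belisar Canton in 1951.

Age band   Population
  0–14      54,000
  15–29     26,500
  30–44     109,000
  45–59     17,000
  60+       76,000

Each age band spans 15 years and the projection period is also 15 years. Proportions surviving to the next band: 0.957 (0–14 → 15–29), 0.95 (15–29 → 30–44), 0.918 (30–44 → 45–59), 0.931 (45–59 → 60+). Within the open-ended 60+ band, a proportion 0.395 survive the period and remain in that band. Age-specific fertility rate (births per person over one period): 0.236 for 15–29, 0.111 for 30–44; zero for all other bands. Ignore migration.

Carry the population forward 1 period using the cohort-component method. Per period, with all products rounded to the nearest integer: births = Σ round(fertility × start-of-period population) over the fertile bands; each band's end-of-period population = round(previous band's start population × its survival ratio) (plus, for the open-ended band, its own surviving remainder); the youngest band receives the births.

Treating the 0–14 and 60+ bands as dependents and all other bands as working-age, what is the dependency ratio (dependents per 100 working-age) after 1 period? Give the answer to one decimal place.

Let group 1 be 0–14 through group 5 = 60+.
Period 1:
Births: 26500 * 0.236 = 6254  |  109000 * 0.111 = 12099 ⇒ total 18353
Group 2: 54000 * 0.957 = 51678
Group 3: 26500 * 0.95 = 25175
Group 4: 109000 * 0.918 = 100062
Group 5: 17000 * 0.931 + 76000 * 0.395 = 15827 + 30020 = 45847
Population now: 0–14=18353, 15–29=51678, 30–44=25175, 45–59=100062, 60+=45847
Dependents (band 0–14 + band 60+) = 18353 + 45847 = 64200; working-age = 176915; ratio = 64200/176915 × 100 = 36.3

36.3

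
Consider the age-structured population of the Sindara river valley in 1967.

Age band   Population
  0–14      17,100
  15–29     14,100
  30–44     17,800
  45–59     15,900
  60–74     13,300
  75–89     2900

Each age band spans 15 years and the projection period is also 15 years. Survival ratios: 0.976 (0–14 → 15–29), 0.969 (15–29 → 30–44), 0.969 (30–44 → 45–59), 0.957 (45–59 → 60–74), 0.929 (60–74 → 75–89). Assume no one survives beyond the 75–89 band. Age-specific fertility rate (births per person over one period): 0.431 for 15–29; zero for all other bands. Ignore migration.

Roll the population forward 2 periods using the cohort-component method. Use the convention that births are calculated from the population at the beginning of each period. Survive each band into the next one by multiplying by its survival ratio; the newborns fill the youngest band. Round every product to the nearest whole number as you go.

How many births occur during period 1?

Let group 1 be 0–14 through group 6 = 75–89.
Period 1:
Births: 14100 * 0.431 = 6077
Group 2: 17100 * 0.976 = 16690
Group 3: 14100 * 0.969 = 13663
Group 4: 17800 * 0.969 = 17248
Group 5: 15900 * 0.957 = 15216
Group 6: 13300 * 0.929 = 12356
Population now: 0–14=6077, 15–29=16690, 30–44=13663, 45–59=17248, 60–74=15216, 75–89=12356

6077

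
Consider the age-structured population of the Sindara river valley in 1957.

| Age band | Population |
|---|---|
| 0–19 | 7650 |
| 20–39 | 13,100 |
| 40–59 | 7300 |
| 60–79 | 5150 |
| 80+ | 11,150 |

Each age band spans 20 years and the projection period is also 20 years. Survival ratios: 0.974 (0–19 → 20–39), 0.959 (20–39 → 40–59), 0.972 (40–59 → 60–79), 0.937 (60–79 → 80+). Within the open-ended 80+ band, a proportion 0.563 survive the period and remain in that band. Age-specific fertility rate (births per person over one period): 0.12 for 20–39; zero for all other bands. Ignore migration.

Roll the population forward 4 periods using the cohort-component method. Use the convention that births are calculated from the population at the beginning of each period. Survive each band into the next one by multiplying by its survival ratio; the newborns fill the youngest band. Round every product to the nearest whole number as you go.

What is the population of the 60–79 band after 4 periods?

— Period 1 —
Births: 13100 × 0.12 = 1572
20–39: 7650 × 0.974 = 7451
40–59: 13100 × 0.959 = 12563
60–79: 7300 × 0.972 = 7096
80+: 5150 × 0.937 + 11150 × 0.563 = 4826 + 6277 = 11103
→ [1572, 7451, 12563, 7096, 11103]
— Period 2 —
Births: 7451 × 0.12 = 894
20–39: 1572 × 0.974 = 1531
40–59: 7451 × 0.959 = 7146
60–79: 12563 × 0.972 = 12211
80+: 7096 × 0.937 + 11103 × 0.563 = 6649 + 6251 = 12900
→ [894, 1531, 7146, 12211, 12900]
— Period 3 —
Births: 1531 × 0.12 = 184
20–39: 894 × 0.974 = 871
40–59: 1531 × 0.959 = 1468
60–79: 7146 × 0.972 = 6946
80+: 12211 × 0.937 + 12900 × 0.563 = 11442 + 7263 = 18705
→ [184, 871, 1468, 6946, 18705]
— Period 4 —
Births: 871 × 0.12 = 105
20–39: 184 × 0.974 = 179
40–59: 871 × 0.959 = 835
60–79: 1468 × 0.972 = 1427
80+: 6946 × 0.937 + 18705 × 0.563 = 6508 + 10531 = 17039
→ [105, 179, 835, 1427, 17039]

1427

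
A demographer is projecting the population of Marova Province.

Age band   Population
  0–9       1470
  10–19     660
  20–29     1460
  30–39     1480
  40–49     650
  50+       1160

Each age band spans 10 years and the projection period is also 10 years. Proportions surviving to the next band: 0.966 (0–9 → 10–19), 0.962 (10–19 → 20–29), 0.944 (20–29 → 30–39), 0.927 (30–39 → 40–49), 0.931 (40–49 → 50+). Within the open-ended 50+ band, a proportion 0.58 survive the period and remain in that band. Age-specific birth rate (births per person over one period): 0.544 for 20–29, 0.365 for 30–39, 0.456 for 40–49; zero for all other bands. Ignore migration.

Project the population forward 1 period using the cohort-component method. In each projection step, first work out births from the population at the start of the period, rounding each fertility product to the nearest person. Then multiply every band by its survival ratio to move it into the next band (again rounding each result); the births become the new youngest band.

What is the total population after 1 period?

Let group 1 be 0–9 through group 6 = 50+.
After projecting period 1:
Births: 1460 * 0.544 = 794  |  1480 * 0.365 = 540  |  650 * 0.456 = 296 → total 1630
Group 2: 1470 * 0.966 = 1420
Group 3: 660 * 0.962 = 635
Group 4: 1460 * 0.944 = 1378
Group 5: 1480 * 0.927 = 1372
Group 6: 650 * 0.931 + 1160 * 0.58 = 605 + 673 = 1278
→ [1630, 1420, 635, 1378, 1372, 1278]
Total after period 1: 1630 + 1420 + 635 + 1378 + 1372 + 1278 = 7713

7713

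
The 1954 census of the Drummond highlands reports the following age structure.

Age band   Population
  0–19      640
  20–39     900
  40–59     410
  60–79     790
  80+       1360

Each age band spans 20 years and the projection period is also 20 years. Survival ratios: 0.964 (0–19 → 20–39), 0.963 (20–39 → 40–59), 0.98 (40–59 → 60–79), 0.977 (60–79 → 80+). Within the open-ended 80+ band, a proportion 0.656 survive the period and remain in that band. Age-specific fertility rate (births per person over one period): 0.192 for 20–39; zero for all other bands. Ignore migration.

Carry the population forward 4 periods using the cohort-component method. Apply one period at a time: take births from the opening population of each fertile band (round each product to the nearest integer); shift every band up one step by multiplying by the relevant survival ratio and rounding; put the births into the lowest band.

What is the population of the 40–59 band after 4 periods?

110

Call the groups 1 to 5, youngest first.
[period 1]
Births: 900 * 0.192 = 173
Group 2: 640 * 0.964 = 617
Group 3: 900 * 0.963 = 867
Group 4: 410 * 0.98 = 402
Group 5: 790 * 0.977 + 1360 * 0.656 = 772 + 892 = 1664
→ [173, 617, 867, 402, 1664]
[period 2]
Births: 617 * 0.192 = 118
Group 2: 173 * 0.964 = 167
Group 3: 617 * 0.963 = 594
Group 4: 867 * 0.98 = 850
Group 5: 402 * 0.977 + 1664 * 0.656 = 393 + 1092 = 1485
→ [118, 167, 594, 850, 1485]
[period 3]
Births: 167 * 0.192 = 32
Group 2: 118 * 0.964 = 114
Group 3: 167 * 0.963 = 161
Group 4: 594 * 0.98 = 582
Group 5: 850 * 0.977 + 1485 * 0.656 = 830 + 974 = 1804
→ [32, 114, 161, 582, 1804]
[period 4]
Births: 114 * 0.192 = 22
Group 2: 32 * 0.964 = 31
Group 3: 114 * 0.963 = 110
Group 4: 161 * 0.98 = 158
Group 5: 582 * 0.977 + 1804 * 0.656 = 569 + 1183 = 1752
→ [22, 31, 110, 158, 1752]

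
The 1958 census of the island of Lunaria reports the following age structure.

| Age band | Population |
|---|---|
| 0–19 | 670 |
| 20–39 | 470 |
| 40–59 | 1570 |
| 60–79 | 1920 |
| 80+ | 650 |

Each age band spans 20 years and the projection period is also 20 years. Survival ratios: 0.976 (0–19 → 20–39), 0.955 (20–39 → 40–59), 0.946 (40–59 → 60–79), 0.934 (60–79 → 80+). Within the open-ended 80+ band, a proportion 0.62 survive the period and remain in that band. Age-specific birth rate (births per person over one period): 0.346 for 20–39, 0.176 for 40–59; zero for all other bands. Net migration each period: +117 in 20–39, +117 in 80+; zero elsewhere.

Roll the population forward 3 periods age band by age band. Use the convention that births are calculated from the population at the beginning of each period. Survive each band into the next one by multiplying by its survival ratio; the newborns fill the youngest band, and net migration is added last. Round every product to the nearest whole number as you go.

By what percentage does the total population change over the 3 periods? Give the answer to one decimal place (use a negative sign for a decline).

-18.1

(Groups numbered youngest = 1 to oldest = 5.)
[period 1]
Births: 470 * 0.346 = 163, 1570 * 0.176 = 276 — total 439
Group 2: 670 * 0.976 = 654
Group 3: 470 * 0.955 = 449
Group 4: 1570 * 0.946 = 1485
Group 5: 1920 * 0.934 + 650 * 0.62 = 1793 + 403 = 2196
Net migration: Group 2 + 117 → 771; Group 5 + 117 → 2313
End of period: [439, 771, 449, 1485, 2313]
[period 2]
Births: 771 * 0.346 = 267, 449 * 0.176 = 79 — total 346
Group 2: 439 * 0.976 = 428
Group 3: 771 * 0.955 = 736
Group 4: 449 * 0.946 = 425
Group 5: 1485 * 0.934 + 2313 * 0.62 = 1387 + 1434 = 2821
Net migration: Group 2 + 117 → 545; Group 5 + 117 → 2938
End of period: [346, 545, 736, 425, 2938]
[period 3]
Births: 545 * 0.346 = 189, 736 * 0.176 = 130 — total 319
Group 2: 346 * 0.976 = 338
Group 3: 545 * 0.955 = 520
Group 4: 736 * 0.946 = 696
Group 5: 425 * 0.934 + 2938 * 0.62 = 397 + 1822 = 2219
Net migration: Group 2 + 117 → 455; Group 5 + 117 → 2336
End of period: [319, 455, 520, 696, 2336]
Total: 5280 → 4326; change = -954; percentage change = -18.1%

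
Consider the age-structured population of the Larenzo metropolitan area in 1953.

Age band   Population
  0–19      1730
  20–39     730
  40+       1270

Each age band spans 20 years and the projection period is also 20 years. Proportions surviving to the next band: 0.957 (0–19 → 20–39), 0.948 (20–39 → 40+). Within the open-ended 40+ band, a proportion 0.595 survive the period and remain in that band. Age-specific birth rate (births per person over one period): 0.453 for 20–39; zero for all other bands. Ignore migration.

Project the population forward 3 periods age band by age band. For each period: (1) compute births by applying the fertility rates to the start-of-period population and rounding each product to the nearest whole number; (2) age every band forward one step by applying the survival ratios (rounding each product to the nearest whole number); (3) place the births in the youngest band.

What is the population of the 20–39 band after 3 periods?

718

Numbering the bands 1..3 from youngest to oldest:
Period 1.
Births: 730 × 0.453 = 331
Band 2: 1730 × 0.957 = 1656
Band 3: 730 × 0.948 + 1270 × 0.595 = 692 + 756 = 1448
End of period: [331, 1656, 1448]
Period 2.
Births: 1656 × 0.453 = 750
Band 2: 331 × 0.957 = 317
Band 3: 1656 × 0.948 + 1448 × 0.595 = 1570 + 862 = 2432
End of period: [750, 317, 2432]
Period 3.
Births: 317 × 0.453 = 144
Band 2: 750 × 0.957 = 718
Band 3: 317 × 0.948 + 2432 × 0.595 = 301 + 1447 = 1748
End of period: [144, 718, 1748]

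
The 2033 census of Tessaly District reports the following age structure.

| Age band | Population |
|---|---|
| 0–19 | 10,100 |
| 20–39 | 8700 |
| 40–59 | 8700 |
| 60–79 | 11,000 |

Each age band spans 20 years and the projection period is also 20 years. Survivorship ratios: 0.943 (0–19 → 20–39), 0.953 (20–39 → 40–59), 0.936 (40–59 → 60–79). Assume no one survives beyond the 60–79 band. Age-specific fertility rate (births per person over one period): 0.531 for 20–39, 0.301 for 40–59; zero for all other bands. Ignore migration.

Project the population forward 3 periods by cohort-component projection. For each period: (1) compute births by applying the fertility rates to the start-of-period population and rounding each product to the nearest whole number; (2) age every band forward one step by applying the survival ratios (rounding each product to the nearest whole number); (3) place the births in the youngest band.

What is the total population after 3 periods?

28479

Numbering the groups 1..4 from youngest to oldest:
Period 1:
Births: 8700 × 0.531 = 4620, 8700 × 0.301 = 2619 ⇒ total 7239
Group 2: 10100 × 0.943 = 9524
Group 3: 8700 × 0.953 = 8291
Group 4: 8700 × 0.936 = 8143
→ [7239, 9524, 8291, 8143]
Period 2:
Births: 9524 × 0.531 = 5057, 8291 × 0.301 = 2496 ⇒ total 7553
Group 2: 7239 × 0.943 = 6826
Group 3: 9524 × 0.953 = 9076
Group 4: 8291 × 0.936 = 7760
→ [7553, 6826, 9076, 7760]
Period 3:
Births: 6826 × 0.531 = 3625, 9076 × 0.301 = 2732 ⇒ total 6357
Group 2: 7553 × 0.943 = 7122
Group 3: 6826 × 0.953 = 6505
Group 4: 9076 × 0.936 = 8495
→ [6357, 7122, 6505, 8495]
Total after period 3: 6357 + 7122 + 6505 + 8495 = 28479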